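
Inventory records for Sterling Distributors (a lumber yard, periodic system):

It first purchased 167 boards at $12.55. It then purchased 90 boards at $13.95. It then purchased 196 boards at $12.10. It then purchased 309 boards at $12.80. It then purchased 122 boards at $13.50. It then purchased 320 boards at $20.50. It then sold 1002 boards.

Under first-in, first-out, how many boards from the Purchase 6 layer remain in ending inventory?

202

Sale 1 (1002) [FIFO — oldest first]: 167 @ $12.55 + 90 @ $13.95 + 196 @ $12.10 + 309 @ $12.80 + 122 @ $13.50 + 118 @ $20.50 = $13,744.15
Ending inventory: 202 @ $20.50 = $4,141.00
Check: goods available $17,885.15 = COGS $13,744.15 + ending $4,141.00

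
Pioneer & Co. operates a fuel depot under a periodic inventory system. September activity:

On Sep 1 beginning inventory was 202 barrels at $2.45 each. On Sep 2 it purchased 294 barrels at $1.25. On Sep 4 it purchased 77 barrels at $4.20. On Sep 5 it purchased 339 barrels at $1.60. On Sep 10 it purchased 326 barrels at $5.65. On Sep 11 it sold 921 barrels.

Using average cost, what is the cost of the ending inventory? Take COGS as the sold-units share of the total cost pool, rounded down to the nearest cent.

Sep 11, sell 921: 921/1238 × $3,570.10 → $2,655.94
Ending inventory (cost pool remaining) = $914.16
Check: goods available $3,570.10 = COGS $2,655.94 + ending $914.16

Ending inventory = $914.16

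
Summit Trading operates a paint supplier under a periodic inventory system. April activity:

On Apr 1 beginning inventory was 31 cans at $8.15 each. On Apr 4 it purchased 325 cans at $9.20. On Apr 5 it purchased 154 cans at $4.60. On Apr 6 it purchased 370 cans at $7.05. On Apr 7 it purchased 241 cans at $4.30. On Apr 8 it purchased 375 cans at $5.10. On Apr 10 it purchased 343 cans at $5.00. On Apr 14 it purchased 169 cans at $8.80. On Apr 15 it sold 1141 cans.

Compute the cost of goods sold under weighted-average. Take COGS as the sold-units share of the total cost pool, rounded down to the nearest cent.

Apr 15, sell 1141: 1141/2008 × $12,710.55 → $7,222.47
Ending inventory (cost pool remaining) = $5,488.08

COGS = $7,222.47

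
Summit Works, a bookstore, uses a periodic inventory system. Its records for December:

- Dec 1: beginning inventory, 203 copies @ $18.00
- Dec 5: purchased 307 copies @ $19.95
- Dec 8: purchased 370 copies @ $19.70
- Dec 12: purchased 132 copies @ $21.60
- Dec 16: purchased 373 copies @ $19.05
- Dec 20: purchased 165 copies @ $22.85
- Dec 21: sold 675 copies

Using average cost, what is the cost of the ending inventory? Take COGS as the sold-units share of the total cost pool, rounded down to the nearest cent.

Ending inventory = $17,384.14

Dec 21, sell 675: 675/1550 × $30,794.75 → $13,410.61
Ending inventory (cost pool remaining) = $17,384.14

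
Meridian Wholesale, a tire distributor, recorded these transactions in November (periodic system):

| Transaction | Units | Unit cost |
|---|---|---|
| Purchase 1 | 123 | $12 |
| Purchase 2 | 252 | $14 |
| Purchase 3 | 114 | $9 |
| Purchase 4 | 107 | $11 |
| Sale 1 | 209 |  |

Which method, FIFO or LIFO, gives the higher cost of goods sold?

FIFO COGS: 123 @ $12 + 86 @ $14 = $2,680
LIFO COGS: 107 @ $11 + 102 @ $9 = $2,095

FIFO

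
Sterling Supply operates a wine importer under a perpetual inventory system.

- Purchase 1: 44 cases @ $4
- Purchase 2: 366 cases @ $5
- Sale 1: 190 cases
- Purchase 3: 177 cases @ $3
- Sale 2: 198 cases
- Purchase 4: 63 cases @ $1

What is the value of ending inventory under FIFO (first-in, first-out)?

Sale 1 (190) [FIFO — oldest first]: 44 @ $4 + 146 @ $5 = $906
Sale 2 (198) [FIFO — oldest first]: 198 @ $5 = $990
Total COGS = $906 + $990 = $1,896
Ending inventory: 22 @ $5 + 177 @ $3 + 63 @ $1 = $704

Ending inventory = $704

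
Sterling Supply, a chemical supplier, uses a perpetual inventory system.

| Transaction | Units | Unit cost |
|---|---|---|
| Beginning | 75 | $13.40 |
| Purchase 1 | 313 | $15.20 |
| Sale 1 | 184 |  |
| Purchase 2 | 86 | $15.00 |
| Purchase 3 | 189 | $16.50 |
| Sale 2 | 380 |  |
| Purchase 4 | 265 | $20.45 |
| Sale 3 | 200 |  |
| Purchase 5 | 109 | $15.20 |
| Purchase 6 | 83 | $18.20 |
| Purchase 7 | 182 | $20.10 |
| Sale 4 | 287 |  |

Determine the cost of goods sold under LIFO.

Sale 1 (184) [LIFO — newest first]: 184 @ $15.20 = $2,796.80
Sale 2 (380) [LIFO — newest first]: 189 @ $16.50 + 86 @ $15.00 + 105 @ $15.20 = $6,004.50
Sale 3 (200) [LIFO — newest first]: 200 @ $20.45 = $4,090.00
Sale 4 (287) [LIFO — newest first]: 182 @ $20.10 + 83 @ $18.20 + 22 @ $15.20 = $5,503.20
Total COGS = $2,796.80 + $6,004.50 + $4,090.00 + $5,503.20 = $18,394.50
Ending inventory: 75 @ $13.40 + 24 @ $15.20 + 65 @ $20.45 + 87 @ $15.20 = $4,021.45

COGS = $18,394.50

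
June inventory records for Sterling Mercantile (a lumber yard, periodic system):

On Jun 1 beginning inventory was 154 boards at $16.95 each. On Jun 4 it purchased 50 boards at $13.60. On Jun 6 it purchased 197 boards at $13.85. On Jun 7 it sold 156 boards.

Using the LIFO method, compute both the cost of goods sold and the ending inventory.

Jun 7, 156 sold [LIFO — newest first]: 156 @ $13.85 = $2,160.60
Ending inventory: 154 @ $16.95 + 50 @ $13.60 + 41 @ $13.85 = $3,858.15
Check: goods available $6,018.75 = COGS $2,160.60 + ending $3,858.15

COGS = $2,160.60; ending inventory = $3,858.15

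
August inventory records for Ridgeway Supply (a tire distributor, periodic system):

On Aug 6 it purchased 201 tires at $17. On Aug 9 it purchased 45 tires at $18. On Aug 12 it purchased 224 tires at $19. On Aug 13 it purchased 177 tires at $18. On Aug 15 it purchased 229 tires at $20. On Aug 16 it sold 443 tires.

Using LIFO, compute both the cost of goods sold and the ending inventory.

COGS = $8,469; ending inventory = $7,780

Aug 16, 443 sold [LIFO — newest first]: 229 @ $20 + 177 @ $18 + 37 @ $19 = $8,469
Ending inventory: 201 @ $17 + 45 @ $18 + 187 @ $19 = $7,780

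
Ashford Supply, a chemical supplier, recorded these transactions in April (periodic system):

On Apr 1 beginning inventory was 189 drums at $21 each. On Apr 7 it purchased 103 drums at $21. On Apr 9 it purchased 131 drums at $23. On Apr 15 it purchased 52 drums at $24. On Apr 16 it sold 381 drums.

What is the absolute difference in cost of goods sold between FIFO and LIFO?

$240

FIFO COGS: 189 @ $21 + 103 @ $21 + 89 @ $23 = $8,179
LIFO COGS: 52 @ $24 + 131 @ $23 + 103 @ $21 + 95 @ $21 = $8,419
Difference = |$8,179 − $8,419| = $240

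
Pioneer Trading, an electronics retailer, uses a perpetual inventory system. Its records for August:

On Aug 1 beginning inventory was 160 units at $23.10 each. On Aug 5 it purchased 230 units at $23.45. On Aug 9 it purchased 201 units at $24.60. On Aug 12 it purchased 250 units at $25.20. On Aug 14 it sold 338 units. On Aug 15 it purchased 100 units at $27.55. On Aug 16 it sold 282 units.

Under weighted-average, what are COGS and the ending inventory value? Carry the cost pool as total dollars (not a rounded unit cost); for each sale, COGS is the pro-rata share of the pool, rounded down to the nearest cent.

COGS = $15,148.32; ending inventory = $7,940.78

After Aug 1: 160 on hand, pool $3,696.00 (≈ $23.1000 each)
After Aug 5: 390 on hand, pool $9,089.50 (≈ $23.3064 each)
After Aug 9: 591 on hand, pool $14,034.10 (≈ $23.7464 each)
After Aug 12: 841 on hand, pool $20,334.10 (≈ $24.1785 each)
Aug 14, sell 338: 338/841 × $20,334.10 → $8,172.32
After Aug 15: 603 on hand, pool $14,916.78 (≈ $24.7376 each)
Aug 16, sell 282: 282/603 × $14,916.78 → $6,976.00
Total COGS = $8,172.32 + $6,976.00 = $15,148.32
Ending inventory (cost pool remaining) = $7,940.78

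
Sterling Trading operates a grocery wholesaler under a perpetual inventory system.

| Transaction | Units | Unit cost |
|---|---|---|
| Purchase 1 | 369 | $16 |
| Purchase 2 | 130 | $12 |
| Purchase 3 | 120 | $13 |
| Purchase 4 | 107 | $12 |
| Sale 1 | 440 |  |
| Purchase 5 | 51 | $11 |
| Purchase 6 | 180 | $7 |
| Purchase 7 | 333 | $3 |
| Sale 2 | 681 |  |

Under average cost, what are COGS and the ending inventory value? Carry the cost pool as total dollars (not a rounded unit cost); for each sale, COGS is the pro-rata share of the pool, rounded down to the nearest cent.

COGS = $11,759.94; ending inventory = $1,368.06

After Purchase 1: 369 on hand, pool $5,904.00 (≈ $16.0000 each)
After Purchase 2: 499 on hand, pool $7,464.00 (≈ $14.9579 each)
After Purchase 3: 619 on hand, pool $9,024.00 (≈ $14.5784 each)
After Purchase 4: 726 on hand, pool $10,308.00 (≈ $14.1983 each)
Sale 1, sell 440: 440/726 × $10,308.00 → $6,247.27
After Purchase 5: 337 on hand, pool $4,621.73 (≈ $13.7143 each)
After Purchase 6: 517 on hand, pool $5,881.73 (≈ $11.3767 each)
After Purchase 7: 850 on hand, pool $6,880.73 (≈ $8.0950 each)
Sale 2, sell 681: 681/850 × $6,880.73 → $5,512.67
Total COGS = $6,247.27 + $5,512.67 = $11,759.94
Ending inventory (cost pool remaining) = $1,368.06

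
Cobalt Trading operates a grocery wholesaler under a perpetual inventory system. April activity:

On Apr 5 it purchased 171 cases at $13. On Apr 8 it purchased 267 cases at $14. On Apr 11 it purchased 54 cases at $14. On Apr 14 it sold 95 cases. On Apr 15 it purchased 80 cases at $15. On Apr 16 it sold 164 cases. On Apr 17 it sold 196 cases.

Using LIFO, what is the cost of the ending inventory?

Ending inventory = $1,521

Apr 14, 95 sold [LIFO — newest first]: 54 @ $14 + 41 @ $14 = $1,330
Apr 16, 164 sold [LIFO — newest first]: 80 @ $15 + 84 @ $14 = $2,376
Apr 17, 196 sold [LIFO — newest first]: 142 @ $14 + 54 @ $13 = $2,690
Total COGS = $1,330 + $2,376 + $2,690 = $6,396
Ending inventory: 117 @ $13 = $1,521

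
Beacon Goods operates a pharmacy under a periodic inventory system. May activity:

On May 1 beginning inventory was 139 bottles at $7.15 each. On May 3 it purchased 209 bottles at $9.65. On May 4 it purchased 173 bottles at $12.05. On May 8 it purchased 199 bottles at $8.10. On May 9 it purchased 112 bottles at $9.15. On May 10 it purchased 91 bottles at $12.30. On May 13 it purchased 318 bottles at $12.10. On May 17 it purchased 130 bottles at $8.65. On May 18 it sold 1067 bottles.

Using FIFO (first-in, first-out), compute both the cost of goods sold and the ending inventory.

COGS = $10,593.75; ending inventory = $3,229.90

May 18, 1067 sold [FIFO — oldest first]: 139 @ $7.15 + 209 @ $9.65 + 173 @ $12.05 + 199 @ $8.10 + 112 @ $9.15 + 91 @ $12.30 + 144 @ $12.10 = $10,593.75
Ending inventory: 174 @ $12.10 + 130 @ $8.65 = $3,229.90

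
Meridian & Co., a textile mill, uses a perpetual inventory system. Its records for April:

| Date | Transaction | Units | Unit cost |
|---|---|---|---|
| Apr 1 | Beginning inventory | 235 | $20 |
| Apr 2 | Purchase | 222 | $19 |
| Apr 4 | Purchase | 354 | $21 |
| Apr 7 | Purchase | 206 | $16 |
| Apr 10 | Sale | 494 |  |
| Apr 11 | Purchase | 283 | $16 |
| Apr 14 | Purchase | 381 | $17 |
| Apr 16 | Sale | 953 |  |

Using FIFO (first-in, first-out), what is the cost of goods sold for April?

COGS = $26,675

Apr 10, 494 sold [FIFO — oldest first]: 235 @ $20 + 222 @ $19 + 37 @ $21 = $9,695
Apr 16, 953 sold [FIFO — oldest first]: 317 @ $21 + 206 @ $16 + 283 @ $16 + 147 @ $17 = $16,980
Total COGS = $9,695 + $16,980 = $26,675
Ending inventory: 234 @ $17 = $3,978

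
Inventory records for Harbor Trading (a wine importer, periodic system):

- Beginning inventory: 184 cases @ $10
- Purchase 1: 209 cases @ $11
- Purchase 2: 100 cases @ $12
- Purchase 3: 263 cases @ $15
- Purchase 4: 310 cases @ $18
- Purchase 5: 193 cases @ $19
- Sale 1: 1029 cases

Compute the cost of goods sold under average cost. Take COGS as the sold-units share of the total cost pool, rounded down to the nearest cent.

COGS = $15,145.67

Sale 1, sell 1029: 1029/1259 × $18,531.00 → $15,145.67
Ending inventory (cost pool remaining) = $3,385.33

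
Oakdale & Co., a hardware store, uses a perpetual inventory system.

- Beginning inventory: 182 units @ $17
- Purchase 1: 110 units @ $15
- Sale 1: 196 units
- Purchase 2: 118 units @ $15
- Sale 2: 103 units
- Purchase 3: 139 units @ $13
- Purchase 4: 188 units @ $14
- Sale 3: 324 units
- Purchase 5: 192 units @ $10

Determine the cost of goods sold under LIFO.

COGS = $9,057

Sale 1 (196) [LIFO — newest first]: 110 @ $15 + 86 @ $17 = $3,112
Sale 2 (103) [LIFO — newest first]: 103 @ $15 = $1,545
Sale 3 (324) [LIFO — newest first]: 188 @ $14 + 136 @ $13 = $4,400
Total COGS = $3,112 + $1,545 + $4,400 = $9,057
Ending inventory: 96 @ $17 + 15 @ $15 + 3 @ $13 + 192 @ $10 = $3,816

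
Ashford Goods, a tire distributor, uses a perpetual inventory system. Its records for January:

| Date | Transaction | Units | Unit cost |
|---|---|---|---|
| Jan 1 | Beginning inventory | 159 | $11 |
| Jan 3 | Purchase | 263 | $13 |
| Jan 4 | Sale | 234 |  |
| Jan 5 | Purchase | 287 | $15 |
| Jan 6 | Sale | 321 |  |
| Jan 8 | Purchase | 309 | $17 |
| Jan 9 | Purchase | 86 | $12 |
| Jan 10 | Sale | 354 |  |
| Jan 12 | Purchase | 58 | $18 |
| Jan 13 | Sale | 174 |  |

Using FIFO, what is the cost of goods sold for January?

COGS = $15,506

Jan 4, 234 sold [FIFO — oldest first]: 159 @ $11 + 75 @ $13 = $2,724
Jan 6, 321 sold [FIFO — oldest first]: 188 @ $13 + 133 @ $15 = $4,439
Jan 10, 354 sold [FIFO — oldest first]: 154 @ $15 + 200 @ $17 = $5,710
Jan 13, 174 sold [FIFO — oldest first]: 109 @ $17 + 65 @ $12 = $2,633
Total COGS = $2,724 + $4,439 + $5,710 + $2,633 = $15,506
Ending inventory: 21 @ $12 + 58 @ $18 = $1,296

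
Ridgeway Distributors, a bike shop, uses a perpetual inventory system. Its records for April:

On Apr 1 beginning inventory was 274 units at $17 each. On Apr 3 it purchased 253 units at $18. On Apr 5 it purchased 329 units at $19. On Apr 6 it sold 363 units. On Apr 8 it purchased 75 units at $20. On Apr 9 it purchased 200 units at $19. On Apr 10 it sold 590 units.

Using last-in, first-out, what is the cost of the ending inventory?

Apr 6, 363 sold [LIFO — newest first]: 329 @ $19 + 34 @ $18 = $6,863
Apr 10, 590 sold [LIFO — newest first]: 200 @ $19 + 75 @ $20 + 219 @ $18 + 96 @ $17 = $10,874
Total COGS = $6,863 + $10,874 = $17,737
Ending inventory: 178 @ $17 = $3,026

Ending inventory = $3,026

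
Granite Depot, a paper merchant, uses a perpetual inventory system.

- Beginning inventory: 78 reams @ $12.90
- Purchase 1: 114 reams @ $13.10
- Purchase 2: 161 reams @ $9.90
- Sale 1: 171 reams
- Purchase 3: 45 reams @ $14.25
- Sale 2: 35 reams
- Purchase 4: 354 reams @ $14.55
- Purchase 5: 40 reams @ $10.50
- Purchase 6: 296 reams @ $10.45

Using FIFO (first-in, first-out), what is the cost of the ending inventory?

Sale 1 (171) [FIFO — oldest first]: 78 @ $12.90 + 93 @ $13.10 = $2,224.50
Sale 2 (35) [FIFO — oldest first]: 21 @ $13.10 + 14 @ $9.90 = $413.70
Total COGS = $2,224.50 + $413.70 = $2,638.20
Ending inventory: 147 @ $9.90 + 45 @ $14.25 + 354 @ $14.55 + 40 @ $10.50 + 296 @ $10.45 = $10,760.45

Ending inventory = $10,760.45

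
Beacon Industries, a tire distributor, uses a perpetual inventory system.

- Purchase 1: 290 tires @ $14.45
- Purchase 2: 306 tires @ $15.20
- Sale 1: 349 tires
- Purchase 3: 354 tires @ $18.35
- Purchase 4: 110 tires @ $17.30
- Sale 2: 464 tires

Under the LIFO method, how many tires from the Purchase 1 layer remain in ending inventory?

247

Sale 1 (349) [LIFO — newest first]: 306 @ $15.20 + 43 @ $14.45 = $5,272.55
Sale 2 (464) [LIFO — newest first]: 110 @ $17.30 + 354 @ $18.35 = $8,398.90
Total COGS = $5,272.55 + $8,398.90 = $13,671.45
Ending inventory: 247 @ $14.45 = $3,569.15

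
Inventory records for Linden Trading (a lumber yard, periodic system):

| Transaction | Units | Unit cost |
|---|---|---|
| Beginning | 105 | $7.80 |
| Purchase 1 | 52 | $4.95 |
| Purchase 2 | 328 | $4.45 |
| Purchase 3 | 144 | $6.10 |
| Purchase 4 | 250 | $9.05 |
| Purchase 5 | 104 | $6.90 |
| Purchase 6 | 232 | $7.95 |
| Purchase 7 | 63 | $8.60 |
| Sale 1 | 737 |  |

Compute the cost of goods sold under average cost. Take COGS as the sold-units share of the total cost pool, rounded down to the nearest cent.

COGS = $5,063.67

Sale 1, sell 737: 737/1278 × $8,780.70 → $5,063.67
Ending inventory (cost pool remaining) = $3,717.03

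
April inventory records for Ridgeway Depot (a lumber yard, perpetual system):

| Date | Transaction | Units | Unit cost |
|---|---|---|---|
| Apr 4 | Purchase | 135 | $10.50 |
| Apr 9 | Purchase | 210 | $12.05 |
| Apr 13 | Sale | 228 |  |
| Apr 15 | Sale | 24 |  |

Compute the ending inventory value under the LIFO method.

Ending inventory = $976.50

Apr 13, 228 sold [LIFO — newest first]: 210 @ $12.05 + 18 @ $10.50 = $2,719.50
Apr 15, 24 sold [LIFO — newest first]: 24 @ $10.50 = $252.00
Total COGS = $2,719.50 + $252.00 = $2,971.50
Ending inventory: 93 @ $10.50 = $976.50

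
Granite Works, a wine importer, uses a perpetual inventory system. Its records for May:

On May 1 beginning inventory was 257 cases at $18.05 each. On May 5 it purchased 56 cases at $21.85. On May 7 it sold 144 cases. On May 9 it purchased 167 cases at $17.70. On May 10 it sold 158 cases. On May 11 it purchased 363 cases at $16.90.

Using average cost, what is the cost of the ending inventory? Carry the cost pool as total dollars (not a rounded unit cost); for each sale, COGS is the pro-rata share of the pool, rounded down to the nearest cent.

Ending inventory = $9,377.51

After May 1: 257 on hand, pool $4,638.85 (≈ $18.0500 each)
After May 5: 313 on hand, pool $5,862.45 (≈ $18.7299 each)
May 7, sell 144: 144/313 × $5,862.45 → $2,697.10
After May 9: 336 on hand, pool $6,121.25 (≈ $18.2180 each)
May 10, sell 158: 158/336 × $6,121.25 → $2,878.44
After May 11: 541 on hand, pool $9,377.51 (≈ $17.3337 each)
Total COGS = $2,697.10 + $2,878.44 = $5,575.54
Ending inventory (cost pool remaining) = $9,377.51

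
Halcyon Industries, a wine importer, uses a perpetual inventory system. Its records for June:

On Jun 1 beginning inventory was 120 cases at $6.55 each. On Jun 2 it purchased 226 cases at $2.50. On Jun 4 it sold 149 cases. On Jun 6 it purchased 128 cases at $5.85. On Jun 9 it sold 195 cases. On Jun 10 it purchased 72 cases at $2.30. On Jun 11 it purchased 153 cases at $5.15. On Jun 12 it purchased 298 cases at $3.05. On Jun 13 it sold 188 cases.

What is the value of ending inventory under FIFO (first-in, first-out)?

Ending inventory = $1,729.05

Jun 4, 149 sold [FIFO — oldest first]: 120 @ $6.55 + 29 @ $2.50 = $858.50
Jun 9, 195 sold [FIFO — oldest first]: 195 @ $2.50 = $487.50
Jun 13, 188 sold [FIFO — oldest first]: 2 @ $2.50 + 128 @ $5.85 + 58 @ $2.30 = $887.20
Total COGS = $858.50 + $487.50 + $887.20 = $2,233.20
Ending inventory: 14 @ $2.30 + 153 @ $5.15 + 298 @ $3.05 = $1,729.05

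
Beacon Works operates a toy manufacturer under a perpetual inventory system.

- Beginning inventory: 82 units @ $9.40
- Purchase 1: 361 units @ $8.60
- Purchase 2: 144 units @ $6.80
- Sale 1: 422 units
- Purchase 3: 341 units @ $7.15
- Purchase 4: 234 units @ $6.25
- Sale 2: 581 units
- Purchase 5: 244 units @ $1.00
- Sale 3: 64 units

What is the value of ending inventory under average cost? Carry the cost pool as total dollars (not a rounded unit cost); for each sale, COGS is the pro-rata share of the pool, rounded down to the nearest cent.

Ending inventory = $1,156.91

After Beginning: 82 on hand, pool $770.80 (≈ $9.4000 each)
After Purchase 1: 443 on hand, pool $3,875.40 (≈ $8.7481 each)
After Purchase 2: 587 on hand, pool $4,854.60 (≈ $8.2702 each)
Sale 1, sell 422: 422/587 × $4,854.60 → $3,490.01
After Purchase 3: 506 on hand, pool $3,802.74 (≈ $7.5153 each)
After Purchase 4: 740 on hand, pool $5,265.24 (≈ $7.1152 each)
Sale 2, sell 581: 581/740 × $5,265.24 → $4,133.92
After Purchase 5: 403 on hand, pool $1,375.32 (≈ $3.4127 each)
Sale 3, sell 64: 64/403 × $1,375.32 → $218.41
Total COGS = $3,490.01 + $4,133.92 + $218.41 = $7,842.34
Ending inventory (cost pool remaining) = $1,156.91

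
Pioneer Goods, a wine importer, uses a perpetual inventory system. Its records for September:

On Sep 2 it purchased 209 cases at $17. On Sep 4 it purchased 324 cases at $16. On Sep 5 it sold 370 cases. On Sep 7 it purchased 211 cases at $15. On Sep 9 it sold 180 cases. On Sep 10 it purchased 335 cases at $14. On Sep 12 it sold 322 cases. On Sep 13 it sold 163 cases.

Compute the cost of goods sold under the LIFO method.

Sep 5, 370 sold [LIFO — newest first]: 324 @ $16 + 46 @ $17 = $5,966
Sep 9, 180 sold [LIFO — newest first]: 180 @ $15 = $2,700
Sep 12, 322 sold [LIFO — newest first]: 322 @ $14 = $4,508
Sep 13, 163 sold [LIFO — newest first]: 13 @ $14 + 31 @ $15 + 119 @ $17 = $2,670
Total COGS = $5,966 + $2,700 + $4,508 + $2,670 = $15,844
Ending inventory: 44 @ $17 = $748
Check: goods available $16,592 = COGS $15,844 + ending $748

COGS = $15,844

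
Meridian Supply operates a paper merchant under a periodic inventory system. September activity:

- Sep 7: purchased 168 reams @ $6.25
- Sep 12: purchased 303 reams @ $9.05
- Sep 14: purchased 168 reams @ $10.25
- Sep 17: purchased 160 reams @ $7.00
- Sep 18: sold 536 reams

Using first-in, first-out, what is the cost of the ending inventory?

Sep 18, 536 sold [FIFO — oldest first]: 168 @ $6.25 + 303 @ $9.05 + 65 @ $10.25 = $4,458.40
Ending inventory: 103 @ $10.25 + 160 @ $7.00 = $2,175.75

Ending inventory = $2,175.75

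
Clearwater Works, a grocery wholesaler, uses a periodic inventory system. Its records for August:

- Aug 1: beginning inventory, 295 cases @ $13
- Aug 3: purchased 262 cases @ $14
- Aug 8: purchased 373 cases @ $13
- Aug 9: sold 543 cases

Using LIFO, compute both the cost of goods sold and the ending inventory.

Aug 9, 543 sold [LIFO — newest first]: 373 @ $13 + 170 @ $14 = $7,229
Ending inventory: 295 @ $13 + 92 @ $14 = $5,123
Check: goods available $12,352 = COGS $7,229 + ending $5,123

COGS = $7,229; ending inventory = $5,123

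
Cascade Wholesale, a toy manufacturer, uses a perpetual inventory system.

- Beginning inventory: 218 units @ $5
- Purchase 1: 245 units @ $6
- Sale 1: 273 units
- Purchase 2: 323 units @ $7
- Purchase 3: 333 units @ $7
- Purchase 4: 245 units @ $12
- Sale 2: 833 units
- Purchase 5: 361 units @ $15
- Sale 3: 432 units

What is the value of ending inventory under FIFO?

Ending inventory = $2,805

Sale 1 (273) [FIFO — oldest first]: 218 @ $5 + 55 @ $6 = $1,420
Sale 2 (833) [FIFO — oldest first]: 190 @ $6 + 323 @ $7 + 320 @ $7 = $5,641
Sale 3 (432) [FIFO — oldest first]: 13 @ $7 + 245 @ $12 + 174 @ $15 = $5,641
Total COGS = $1,420 + $5,641 + $5,641 = $12,702
Ending inventory: 187 @ $15 = $2,805
Check: goods available $15,507 = COGS $12,702 + ending $2,805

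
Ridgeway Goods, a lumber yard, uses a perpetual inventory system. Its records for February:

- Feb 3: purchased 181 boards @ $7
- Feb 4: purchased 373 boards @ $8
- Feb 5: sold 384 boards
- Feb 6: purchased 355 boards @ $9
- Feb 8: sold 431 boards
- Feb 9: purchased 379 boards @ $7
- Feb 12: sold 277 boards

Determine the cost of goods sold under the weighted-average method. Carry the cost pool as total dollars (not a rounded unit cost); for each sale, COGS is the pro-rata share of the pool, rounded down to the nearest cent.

COGS = $8,665.82

After Feb 3: 181 on hand, pool $1,267.00 (≈ $7.0000 each)
After Feb 4: 554 on hand, pool $4,251.00 (≈ $7.6733 each)
Feb 5, sell 384: 384/554 × $4,251.00 → $2,946.54
After Feb 6: 525 on hand, pool $4,499.46 (≈ $8.5704 each)
Feb 8, sell 431: 431/525 × $4,499.46 → $3,693.84
After Feb 9: 473 on hand, pool $3,458.62 (≈ $7.3121 each)
Feb 12, sell 277: 277/473 × $3,458.62 → $2,025.44
Total COGS = $2,946.54 + $3,693.84 + $2,025.44 = $8,665.82
Ending inventory (cost pool remaining) = $1,433.18
Check: goods available $10,099.00 = COGS $8,665.82 + ending $1,433.18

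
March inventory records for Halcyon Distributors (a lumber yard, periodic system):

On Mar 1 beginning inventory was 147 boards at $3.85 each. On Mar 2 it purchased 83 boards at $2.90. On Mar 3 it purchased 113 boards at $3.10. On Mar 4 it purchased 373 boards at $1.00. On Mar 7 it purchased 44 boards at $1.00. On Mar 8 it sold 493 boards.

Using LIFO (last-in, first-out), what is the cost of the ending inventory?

Mar 8, 493 sold [LIFO — newest first]: 44 @ $1.00 + 373 @ $1.00 + 76 @ $3.10 = $652.60
Ending inventory: 147 @ $3.85 + 83 @ $2.90 + 37 @ $3.10 = $921.35
Check: goods available $1,573.95 = COGS $652.60 + ending $921.35

Ending inventory = $921.35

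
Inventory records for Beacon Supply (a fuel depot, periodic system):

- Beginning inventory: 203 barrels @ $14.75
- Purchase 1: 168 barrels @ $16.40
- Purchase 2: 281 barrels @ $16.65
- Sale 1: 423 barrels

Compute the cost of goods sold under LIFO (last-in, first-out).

Sale 1 (423) [LIFO — newest first]: 281 @ $16.65 + 142 @ $16.40 = $7,007.45
Ending inventory: 203 @ $14.75 + 26 @ $16.40 = $3,420.65
Check: goods available $10,428.10 = COGS $7,007.45 + ending $3,420.65

COGS = $7,007.45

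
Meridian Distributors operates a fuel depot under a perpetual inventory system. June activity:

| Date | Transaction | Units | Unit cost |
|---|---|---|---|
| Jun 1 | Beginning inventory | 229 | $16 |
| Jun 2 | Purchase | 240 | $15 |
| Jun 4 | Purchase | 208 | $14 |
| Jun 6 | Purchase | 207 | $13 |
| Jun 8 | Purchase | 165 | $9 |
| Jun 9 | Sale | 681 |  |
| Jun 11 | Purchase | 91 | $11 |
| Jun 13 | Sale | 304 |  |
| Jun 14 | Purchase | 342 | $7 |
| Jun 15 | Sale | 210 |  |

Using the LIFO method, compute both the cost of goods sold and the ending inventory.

COGS = $14,343; ending inventory = $3,404

Jun 9, 681 sold [LIFO — newest first]: 165 @ $9 + 207 @ $13 + 208 @ $14 + 101 @ $15 = $8,603
Jun 13, 304 sold [LIFO — newest first]: 91 @ $11 + 139 @ $15 + 74 @ $16 = $4,270
Jun 15, 210 sold [LIFO — newest first]: 210 @ $7 = $1,470
Total COGS = $8,603 + $4,270 + $1,470 = $14,343
Ending inventory: 155 @ $16 + 132 @ $7 = $3,404
Check: goods available $17,747 = COGS $14,343 + ending $3,404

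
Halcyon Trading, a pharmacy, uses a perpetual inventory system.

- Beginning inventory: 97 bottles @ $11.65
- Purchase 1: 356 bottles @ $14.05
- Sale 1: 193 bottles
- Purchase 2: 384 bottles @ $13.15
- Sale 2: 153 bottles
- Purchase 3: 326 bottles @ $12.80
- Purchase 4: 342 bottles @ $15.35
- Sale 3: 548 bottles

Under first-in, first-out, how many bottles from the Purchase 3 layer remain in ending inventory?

269

Sale 1 (193) [FIFO — oldest first]: 97 @ $11.65 + 96 @ $14.05 = $2,478.85
Sale 2 (153) [FIFO — oldest first]: 153 @ $14.05 = $2,149.65
Sale 3 (548) [FIFO — oldest first]: 107 @ $14.05 + 384 @ $13.15 + 57 @ $12.80 = $7,282.55
Total COGS = $2,478.85 + $2,149.65 + $7,282.55 = $11,911.05
Ending inventory: 269 @ $12.80 + 342 @ $15.35 = $8,692.90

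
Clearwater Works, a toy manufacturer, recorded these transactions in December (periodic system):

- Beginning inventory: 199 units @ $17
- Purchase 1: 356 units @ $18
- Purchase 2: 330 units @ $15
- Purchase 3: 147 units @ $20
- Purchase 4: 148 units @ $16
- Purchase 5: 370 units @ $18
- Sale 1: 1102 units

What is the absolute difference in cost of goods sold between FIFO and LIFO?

FIFO COGS: 199 @ $17 + 356 @ $18 + 330 @ $15 + 147 @ $20 + 70 @ $16 = $18,801
LIFO COGS: 370 @ $18 + 148 @ $16 + 147 @ $20 + 330 @ $15 + 107 @ $18 = $18,844
Difference = |$18,801 − $18,844| = $43

$43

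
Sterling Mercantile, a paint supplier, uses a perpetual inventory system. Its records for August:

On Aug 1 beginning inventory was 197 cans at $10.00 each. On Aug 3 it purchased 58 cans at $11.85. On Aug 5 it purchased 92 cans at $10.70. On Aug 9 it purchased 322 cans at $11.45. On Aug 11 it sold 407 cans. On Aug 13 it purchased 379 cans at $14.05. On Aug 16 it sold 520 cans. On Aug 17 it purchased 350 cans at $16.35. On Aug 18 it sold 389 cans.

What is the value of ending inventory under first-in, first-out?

Ending inventory = $1,340.70

Aug 11, 407 sold [FIFO — oldest first]: 197 @ $10.00 + 58 @ $11.85 + 92 @ $10.70 + 60 @ $11.45 = $4,328.70
Aug 16, 520 sold [FIFO — oldest first]: 262 @ $11.45 + 258 @ $14.05 = $6,624.80
Aug 18, 389 sold [FIFO — oldest first]: 121 @ $14.05 + 268 @ $16.35 = $6,081.85
Total COGS = $4,328.70 + $6,624.80 + $6,081.85 = $17,035.35
Ending inventory: 82 @ $16.35 = $1,340.70
Check: goods available $18,376.05 = COGS $17,035.35 + ending $1,340.70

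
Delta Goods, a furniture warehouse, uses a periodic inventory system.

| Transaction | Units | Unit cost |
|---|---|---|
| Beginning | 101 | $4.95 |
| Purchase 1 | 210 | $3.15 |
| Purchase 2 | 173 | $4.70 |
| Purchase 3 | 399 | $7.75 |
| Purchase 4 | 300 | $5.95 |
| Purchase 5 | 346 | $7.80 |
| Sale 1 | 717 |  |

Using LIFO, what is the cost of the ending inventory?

Sale 1 (717) [LIFO — newest first]: 346 @ $7.80 + 300 @ $5.95 + 71 @ $7.75 = $5,034.05
Ending inventory: 101 @ $4.95 + 210 @ $3.15 + 173 @ $4.70 + 328 @ $7.75 = $4,516.55

Ending inventory = $4,516.55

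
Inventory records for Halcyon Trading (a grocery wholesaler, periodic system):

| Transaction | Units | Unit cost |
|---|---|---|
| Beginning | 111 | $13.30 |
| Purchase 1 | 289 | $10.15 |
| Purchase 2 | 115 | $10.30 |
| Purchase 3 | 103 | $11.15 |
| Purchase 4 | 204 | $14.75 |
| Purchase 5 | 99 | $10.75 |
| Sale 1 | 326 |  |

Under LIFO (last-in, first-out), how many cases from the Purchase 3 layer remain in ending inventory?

Sale 1 (326) [LIFO — newest first]: 99 @ $10.75 + 204 @ $14.75 + 23 @ $11.15 = $4,329.70
Ending inventory: 111 @ $13.30 + 289 @ $10.15 + 115 @ $10.30 + 80 @ $11.15 = $6,486.15

80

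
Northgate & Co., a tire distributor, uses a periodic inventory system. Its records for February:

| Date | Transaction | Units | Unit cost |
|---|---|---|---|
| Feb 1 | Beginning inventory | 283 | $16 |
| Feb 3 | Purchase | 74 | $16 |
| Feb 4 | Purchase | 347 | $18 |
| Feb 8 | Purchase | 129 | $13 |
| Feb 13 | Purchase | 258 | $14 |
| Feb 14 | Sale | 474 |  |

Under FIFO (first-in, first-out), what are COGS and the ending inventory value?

COGS = $7,818; ending inventory = $9,429

Feb 14, 474 sold [FIFO — oldest first]: 283 @ $16 + 74 @ $16 + 117 @ $18 = $7,818
Ending inventory: 230 @ $18 + 129 @ $13 + 258 @ $14 = $9,429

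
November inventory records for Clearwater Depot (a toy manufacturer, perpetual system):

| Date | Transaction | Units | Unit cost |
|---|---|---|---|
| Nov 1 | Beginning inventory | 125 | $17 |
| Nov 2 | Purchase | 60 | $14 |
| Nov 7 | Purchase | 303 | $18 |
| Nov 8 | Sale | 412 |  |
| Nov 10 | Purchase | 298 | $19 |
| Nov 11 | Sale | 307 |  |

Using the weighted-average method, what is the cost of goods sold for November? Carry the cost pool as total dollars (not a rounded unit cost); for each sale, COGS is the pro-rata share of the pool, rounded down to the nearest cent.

After Nov 1: 125 on hand, pool $2,125.00 (≈ $17.0000 each)
After Nov 2: 185 on hand, pool $2,965.00 (≈ $16.0270 each)
After Nov 7: 488 on hand, pool $8,419.00 (≈ $17.2520 each)
Nov 8, sell 412: 412/488 × $8,419.00 → $7,107.84
After Nov 10: 374 on hand, pool $6,973.16 (≈ $18.6448 each)
Nov 11, sell 307: 307/374 × $6,973.16 → $5,723.95
Total COGS = $7,107.84 + $5,723.95 = $12,831.79
Ending inventory (cost pool remaining) = $1,249.21

COGS = $12,831.79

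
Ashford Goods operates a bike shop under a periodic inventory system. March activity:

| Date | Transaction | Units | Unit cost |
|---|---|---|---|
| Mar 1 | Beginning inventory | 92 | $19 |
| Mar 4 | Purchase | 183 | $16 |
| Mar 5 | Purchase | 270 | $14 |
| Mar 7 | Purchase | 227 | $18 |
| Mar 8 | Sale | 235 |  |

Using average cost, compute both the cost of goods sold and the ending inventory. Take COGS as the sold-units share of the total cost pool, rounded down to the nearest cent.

Mar 8, sell 235: 235/772 × $12,542.00 → $3,817.83
Ending inventory (cost pool remaining) = $8,724.17

COGS = $3,817.83; ending inventory = $8,724.17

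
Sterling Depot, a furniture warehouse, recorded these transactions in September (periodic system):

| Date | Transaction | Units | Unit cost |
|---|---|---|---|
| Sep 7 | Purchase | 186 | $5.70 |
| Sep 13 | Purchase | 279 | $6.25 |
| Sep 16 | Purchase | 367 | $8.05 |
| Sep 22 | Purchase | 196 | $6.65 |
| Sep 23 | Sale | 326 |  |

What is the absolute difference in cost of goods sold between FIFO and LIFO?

$414.70

FIFO COGS: 186 @ $5.70 + 140 @ $6.25 = $1,935.20
LIFO COGS: 196 @ $6.65 + 130 @ $8.05 = $2,349.90
Difference = |$1,935.20 − $2,349.90| = $414.70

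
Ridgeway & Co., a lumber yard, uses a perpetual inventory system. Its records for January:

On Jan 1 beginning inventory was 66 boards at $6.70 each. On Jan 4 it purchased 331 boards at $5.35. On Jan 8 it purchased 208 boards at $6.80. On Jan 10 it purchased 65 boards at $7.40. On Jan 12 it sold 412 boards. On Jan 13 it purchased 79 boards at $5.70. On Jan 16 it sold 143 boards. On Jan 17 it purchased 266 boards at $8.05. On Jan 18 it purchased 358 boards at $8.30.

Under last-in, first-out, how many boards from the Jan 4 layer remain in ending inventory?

Jan 12, 412 sold [LIFO — newest first]: 65 @ $7.40 + 208 @ $6.80 + 139 @ $5.35 = $2,639.05
Jan 16, 143 sold [LIFO — newest first]: 79 @ $5.70 + 64 @ $5.35 = $792.70
Total COGS = $2,639.05 + $792.70 = $3,431.75
Ending inventory: 66 @ $6.70 + 128 @ $5.35 + 266 @ $8.05 + 358 @ $8.30 = $6,239.70

128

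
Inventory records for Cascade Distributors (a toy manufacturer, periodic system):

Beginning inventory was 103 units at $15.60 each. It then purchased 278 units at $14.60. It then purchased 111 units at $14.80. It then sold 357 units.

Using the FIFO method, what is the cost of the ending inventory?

Sale 1 (357) [FIFO — oldest first]: 103 @ $15.60 + 254 @ $14.60 = $5,315.20
Ending inventory: 24 @ $14.60 + 111 @ $14.80 = $1,993.20

Ending inventory = $1,993.20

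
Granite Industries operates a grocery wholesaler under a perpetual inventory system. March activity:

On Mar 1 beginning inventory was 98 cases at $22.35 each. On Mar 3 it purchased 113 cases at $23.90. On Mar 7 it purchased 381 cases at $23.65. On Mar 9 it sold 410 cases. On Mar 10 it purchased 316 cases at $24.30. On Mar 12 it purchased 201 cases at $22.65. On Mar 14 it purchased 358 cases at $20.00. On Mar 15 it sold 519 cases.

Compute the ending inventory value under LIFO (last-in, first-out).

Mar 9, 410 sold [LIFO — newest first]: 381 @ $23.65 + 29 @ $23.90 = $9,703.75
Mar 15, 519 sold [LIFO — newest first]: 358 @ $20.00 + 161 @ $22.65 = $10,806.65
Total COGS = $9,703.75 + $10,806.65 = $20,510.40
Ending inventory: 98 @ $22.35 + 84 @ $23.90 + 316 @ $24.30 + 40 @ $22.65 = $12,782.70

Ending inventory = $12,782.70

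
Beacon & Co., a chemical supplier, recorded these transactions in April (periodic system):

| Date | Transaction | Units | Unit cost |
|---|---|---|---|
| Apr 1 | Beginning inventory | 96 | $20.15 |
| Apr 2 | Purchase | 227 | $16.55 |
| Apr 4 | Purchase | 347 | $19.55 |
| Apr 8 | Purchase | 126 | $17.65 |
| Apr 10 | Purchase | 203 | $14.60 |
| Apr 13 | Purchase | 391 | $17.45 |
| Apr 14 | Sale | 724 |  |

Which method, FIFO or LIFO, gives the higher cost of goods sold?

FIFO COGS: 96 @ $20.15 + 227 @ $16.55 + 347 @ $19.55 + 54 @ $17.65 = $13,428.20
LIFO COGS: 391 @ $17.45 + 203 @ $14.60 + 126 @ $17.65 + 4 @ $19.55 = $12,088.85

FIFO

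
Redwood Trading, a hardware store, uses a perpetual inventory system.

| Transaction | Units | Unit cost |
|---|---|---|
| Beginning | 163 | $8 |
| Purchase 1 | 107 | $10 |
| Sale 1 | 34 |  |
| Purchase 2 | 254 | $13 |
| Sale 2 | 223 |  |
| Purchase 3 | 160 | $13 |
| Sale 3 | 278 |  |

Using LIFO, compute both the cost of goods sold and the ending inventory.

COGS = $6,564; ending inventory = $1,192

Sale 1 (34) [LIFO — newest first]: 34 @ $10 = $340
Sale 2 (223) [LIFO — newest first]: 223 @ $13 = $2,899
Sale 3 (278) [LIFO — newest first]: 160 @ $13 + 31 @ $13 + 73 @ $10 + 14 @ $8 = $3,325
Total COGS = $340 + $2,899 + $3,325 = $6,564
Ending inventory: 149 @ $8 = $1,192
Check: goods available $7,756 = COGS $6,564 + ending $1,192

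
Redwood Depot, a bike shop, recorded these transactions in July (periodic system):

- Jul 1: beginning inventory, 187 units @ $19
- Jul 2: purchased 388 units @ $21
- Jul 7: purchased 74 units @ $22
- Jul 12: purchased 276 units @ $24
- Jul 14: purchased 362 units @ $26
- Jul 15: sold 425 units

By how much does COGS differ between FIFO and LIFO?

$2,373

FIFO COGS: 187 @ $19 + 238 @ $21 = $8,551
LIFO COGS: 362 @ $26 + 63 @ $24 = $10,924
Difference = |$8,551 − $10,924| = $2,373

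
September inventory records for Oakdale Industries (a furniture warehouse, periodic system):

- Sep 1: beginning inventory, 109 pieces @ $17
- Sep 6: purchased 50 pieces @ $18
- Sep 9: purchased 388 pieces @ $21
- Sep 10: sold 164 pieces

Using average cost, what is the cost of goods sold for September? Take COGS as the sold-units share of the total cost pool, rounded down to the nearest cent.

Sep 10, sell 164: 164/547 × $10,901.00 → $3,268.30
Ending inventory (cost pool remaining) = $7,632.70
Check: goods available $10,901.00 = COGS $3,268.30 + ending $7,632.70

COGS = $3,268.30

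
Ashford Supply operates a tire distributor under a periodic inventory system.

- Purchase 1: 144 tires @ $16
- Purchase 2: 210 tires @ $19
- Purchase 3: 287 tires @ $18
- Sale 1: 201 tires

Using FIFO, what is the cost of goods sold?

COGS = $3,387

Sale 1 (201) [FIFO — oldest first]: 144 @ $16 + 57 @ $19 = $3,387
Ending inventory: 153 @ $19 + 287 @ $18 = $8,073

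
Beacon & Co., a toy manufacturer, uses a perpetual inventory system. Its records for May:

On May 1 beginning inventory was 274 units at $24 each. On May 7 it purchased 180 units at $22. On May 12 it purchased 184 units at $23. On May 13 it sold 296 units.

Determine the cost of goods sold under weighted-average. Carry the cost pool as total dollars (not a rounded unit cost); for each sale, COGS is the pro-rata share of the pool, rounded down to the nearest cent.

COGS = $6,851.61

After May 1: 274 on hand, pool $6,576.00 (≈ $24.0000 each)
After May 7: 454 on hand, pool $10,536.00 (≈ $23.2070 each)
After May 12: 638 on hand, pool $14,768.00 (≈ $23.1473 each)
May 13, sell 296: 296/638 × $14,768.00 → $6,851.61
Ending inventory (cost pool remaining) = $7,916.39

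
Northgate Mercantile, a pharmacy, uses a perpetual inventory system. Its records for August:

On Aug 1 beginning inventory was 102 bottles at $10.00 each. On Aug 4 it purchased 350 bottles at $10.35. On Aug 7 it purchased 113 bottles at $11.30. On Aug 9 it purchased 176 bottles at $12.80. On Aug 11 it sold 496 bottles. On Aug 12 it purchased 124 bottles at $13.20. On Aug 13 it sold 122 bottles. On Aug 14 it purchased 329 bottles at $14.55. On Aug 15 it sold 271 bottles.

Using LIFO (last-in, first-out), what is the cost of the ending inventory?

Ending inventory = $3,370.35

Aug 11, 496 sold [LIFO — newest first]: 176 @ $12.80 + 113 @ $11.30 + 207 @ $10.35 = $5,672.15
Aug 13, 122 sold [LIFO — newest first]: 122 @ $13.20 = $1,610.40
Aug 15, 271 sold [LIFO — newest first]: 271 @ $14.55 = $3,943.05
Total COGS = $5,672.15 + $1,610.40 + $3,943.05 = $11,225.60
Ending inventory: 102 @ $10.00 + 143 @ $10.35 + 2 @ $13.20 + 58 @ $14.55 = $3,370.35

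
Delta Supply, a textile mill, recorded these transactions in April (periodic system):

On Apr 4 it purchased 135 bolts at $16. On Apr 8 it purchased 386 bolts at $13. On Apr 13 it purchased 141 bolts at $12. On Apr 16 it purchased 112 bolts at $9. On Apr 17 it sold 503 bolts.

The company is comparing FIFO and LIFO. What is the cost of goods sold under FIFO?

COGS = $6,944

FIFO COGS: 135 @ $16 + 368 @ $13 = $6,944
LIFO COGS: 112 @ $9 + 141 @ $12 + 250 @ $13 = $5,950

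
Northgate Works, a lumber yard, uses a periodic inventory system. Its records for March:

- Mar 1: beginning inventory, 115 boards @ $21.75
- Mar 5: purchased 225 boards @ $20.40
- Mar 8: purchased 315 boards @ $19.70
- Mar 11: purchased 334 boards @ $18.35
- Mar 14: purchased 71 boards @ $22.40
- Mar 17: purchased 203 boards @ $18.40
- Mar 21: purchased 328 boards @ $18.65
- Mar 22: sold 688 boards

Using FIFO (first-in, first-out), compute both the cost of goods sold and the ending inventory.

COGS = $13,902.30; ending inventory = $16,966.15

Mar 22, 688 sold [FIFO — oldest first]: 115 @ $21.75 + 225 @ $20.40 + 315 @ $19.70 + 33 @ $18.35 = $13,902.30
Ending inventory: 301 @ $18.35 + 71 @ $22.40 + 203 @ $18.40 + 328 @ $18.65 = $16,966.15
Check: goods available $30,868.45 = COGS $13,902.30 + ending $16,966.15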